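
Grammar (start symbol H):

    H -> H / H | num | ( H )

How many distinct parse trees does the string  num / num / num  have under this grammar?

Parse trees for num / num / num:
  [H [H num] / [H [H num] / [H num]]]
  [H [H [H num] / [H num]] / [H num]]

2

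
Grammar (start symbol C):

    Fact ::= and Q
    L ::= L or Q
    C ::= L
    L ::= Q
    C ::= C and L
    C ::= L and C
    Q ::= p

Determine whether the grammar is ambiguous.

Witness: p and p

Derivation 1: C ⇒ C and L ⇒ L and L ⇒ Q and L ⇒ p and L ⇒ p and Q ⇒ p and p
Derivation 2: C ⇒ L and C ⇒ Q and C ⇒ p and C ⇒ p and L ⇒ p and Q ⇒ p and p

Two distinct leftmost derivations for the same string.

Ambiguous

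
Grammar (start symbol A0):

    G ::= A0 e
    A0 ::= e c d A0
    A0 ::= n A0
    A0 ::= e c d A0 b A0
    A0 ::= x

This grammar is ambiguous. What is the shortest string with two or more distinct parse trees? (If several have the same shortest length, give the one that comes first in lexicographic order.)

e c d e c d x b x

length 1: no string has ≥2 trees
length 2: no string has ≥2 trees
length 3: no string has ≥2 trees
length 4: no string has ≥2 trees
length 5: no string has ≥2 trees
length 6: no string has ≥2 trees
length 7: no string has ≥2 trees
length 8: no string has ≥2 trees
length 9: e c d e c d x b x has 2 parse trees

Two derivations of e c d e c d x b x:
  A0 ⇒ e c d A0 ⇒ e c d e c d A0 b A0 ⇒ e c d e c d x b A0 ⇒ e c d e c d x b x
  A0 ⇒ e c d A0 b A0 ⇒ e c d e c d A0 b A0 ⇒ e c d e c d x b A0 ⇒ e c d e c d x b x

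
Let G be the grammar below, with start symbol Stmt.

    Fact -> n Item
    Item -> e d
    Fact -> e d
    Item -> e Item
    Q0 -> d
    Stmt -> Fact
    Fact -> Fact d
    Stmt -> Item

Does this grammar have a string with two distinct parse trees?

Ambiguous

Witness: e d

Derivation 1: Stmt ⇒ Fact ⇒ e d
Derivation 2: Stmt ⇒ Item ⇒ e d

Two distinct leftmost derivations for the same string.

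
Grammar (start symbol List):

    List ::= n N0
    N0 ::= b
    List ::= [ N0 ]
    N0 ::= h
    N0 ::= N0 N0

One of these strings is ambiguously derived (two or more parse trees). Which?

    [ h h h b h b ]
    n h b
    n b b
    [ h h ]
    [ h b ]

[ h h h b h b ]

[ h h h b h b ]: 42 trees
n h b: 1 tree
n b b: 1 tree
[ h h ]: 1 tree
[ h b ]: 1 tree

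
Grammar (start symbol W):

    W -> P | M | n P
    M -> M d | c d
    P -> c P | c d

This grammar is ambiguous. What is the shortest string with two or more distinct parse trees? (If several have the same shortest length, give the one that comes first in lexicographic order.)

c d

length 2: c d has 2 parse trees

Two derivations of c d:
  W ⇒ P ⇒ c d
  W ⇒ M ⇒ c d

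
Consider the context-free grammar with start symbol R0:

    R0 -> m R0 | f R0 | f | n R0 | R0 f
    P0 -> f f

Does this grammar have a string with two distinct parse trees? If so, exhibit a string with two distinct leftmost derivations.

Witness: f f

Derivation 1: R0 ⇒ f R0 ⇒ f f
Derivation 2: R0 ⇒ R0 f ⇒ f f

Two distinct leftmost derivations for the same string.

Ambiguous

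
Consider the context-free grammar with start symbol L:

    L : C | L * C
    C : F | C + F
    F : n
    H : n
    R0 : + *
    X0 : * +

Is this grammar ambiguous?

Unambiguous

(H, R0, X0 are unreachable from L, so their rules don't affect L(L).) This is a standard precedence ladder (L over C over F), with each level left-recursive on its own operator ('*' at L, '+' at C). That structure is LR(1), hence unambiguous.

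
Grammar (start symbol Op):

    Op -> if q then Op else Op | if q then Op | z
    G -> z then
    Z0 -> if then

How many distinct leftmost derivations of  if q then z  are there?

1

Parse trees for if q then z:
  [Op if q then [Op z]]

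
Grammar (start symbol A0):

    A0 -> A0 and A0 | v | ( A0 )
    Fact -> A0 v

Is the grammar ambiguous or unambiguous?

Ambiguous

Witness: v and v and v

Derivation 1: A0 ⇒ A0 and A0 ⇒ A0 and A0 and A0 ⇒ v and A0 and A0 ⇒ v and v and A0 ⇒ v and v and v
Derivation 2: A0 ⇒ A0 and A0 ⇒ v and A0 ⇒ v and A0 and A0 ⇒ v and v and A0 ⇒ v and v and v

Two distinct leftmost derivations for the same string.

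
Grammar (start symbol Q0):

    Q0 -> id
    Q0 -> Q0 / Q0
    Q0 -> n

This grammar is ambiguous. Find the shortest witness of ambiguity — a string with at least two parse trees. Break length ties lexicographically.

id / id / id

length 1: no string has ≥2 trees
length 3: no string has ≥2 trees
length 5: id / id / id has 2 parse trees

Two derivations of id / id / id:
  Q0 ⇒ Q0 / Q0 ⇒ id / Q0 ⇒ id / Q0 / Q0 ⇒ id / id / Q0 ⇒ id / id / id
  Q0 ⇒ Q0 / Q0 ⇒ Q0 / Q0 / Q0 ⇒ id / Q0 / Q0 ⇒ id / id / Q0 ⇒ id / id / id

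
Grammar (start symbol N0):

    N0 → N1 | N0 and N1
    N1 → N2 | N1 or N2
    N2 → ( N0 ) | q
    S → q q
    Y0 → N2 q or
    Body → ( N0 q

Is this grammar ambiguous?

Unambiguous

(S, Y0, Body are unreachable from N0, so their rules don't affect L(N0).) The grammar is stratified — N0 handles 'and' (left-recursive), N1 handles 'or', N2 atoms. Each operator has a fixed associativity and precedence level, so every string has one parse.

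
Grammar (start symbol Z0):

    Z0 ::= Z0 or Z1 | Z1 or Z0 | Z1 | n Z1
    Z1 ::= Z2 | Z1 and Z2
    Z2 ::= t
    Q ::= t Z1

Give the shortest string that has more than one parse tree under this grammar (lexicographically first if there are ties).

t or t

length 1: no string has ≥2 trees
length 2: no string has ≥2 trees
length 3: t or t has 2 parse trees

Two derivations of t or t:
  Z0 ⇒ Z0 or Z1 ⇒ Z1 or Z1 ⇒ Z2 or Z1 ⇒ t or Z1 ⇒ t or Z2 ⇒ t or t
  Z0 ⇒ Z1 or Z0 ⇒ Z2 or Z0 ⇒ t or Z0 ⇒ t or Z1 ⇒ t or Z2 ⇒ t or t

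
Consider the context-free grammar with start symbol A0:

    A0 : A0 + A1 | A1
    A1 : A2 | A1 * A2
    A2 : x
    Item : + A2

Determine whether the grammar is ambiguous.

Only A0, A1, A2 are reachable from A0; ignoring the rest: A0 → A0 + A1 | A1  ;  A1 → A1 * A2 | A2  — a left-associative chain with A2 at the bottom. Each string factors uniquely by precedence.

Unambiguous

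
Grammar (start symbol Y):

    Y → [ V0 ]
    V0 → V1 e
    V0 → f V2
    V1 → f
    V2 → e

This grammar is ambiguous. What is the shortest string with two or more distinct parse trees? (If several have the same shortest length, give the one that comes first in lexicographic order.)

[ f e ]

length 4: [ f e ] has 2 parse trees

Two derivations of [ f e ]:
  Y ⇒ [ V0 ] ⇒ [ V1 e ] ⇒ [ f e ]
  Y ⇒ [ V0 ] ⇒ [ f V2 ] ⇒ [ f e ]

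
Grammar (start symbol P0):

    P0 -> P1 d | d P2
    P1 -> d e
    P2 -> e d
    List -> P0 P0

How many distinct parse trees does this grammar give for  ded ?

2

Parse trees for ded:
  [P0 [P1 d e] d]
  [P0 d [P2 e d]]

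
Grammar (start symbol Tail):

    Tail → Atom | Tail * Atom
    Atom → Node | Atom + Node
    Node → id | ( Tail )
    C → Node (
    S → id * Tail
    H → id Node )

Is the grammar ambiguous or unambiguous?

(C, S, H are unreachable from Tail, so their rules don't affect L(Tail).) Tail → Tail * Atom | Atom  ;  Atom → Atom + Node | Node  — a left-associative chain with Node at the bottom. Each string factors uniquely by precedence.

Unambiguous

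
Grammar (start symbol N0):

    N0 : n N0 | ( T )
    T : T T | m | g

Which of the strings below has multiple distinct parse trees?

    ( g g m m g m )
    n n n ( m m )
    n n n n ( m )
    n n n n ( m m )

( g g m m g m )

( g g m m g m ): 42 trees
n n n ( m m ): 1 tree
n n n n ( m ): 1 tree
n n n n ( m m ): 1 tree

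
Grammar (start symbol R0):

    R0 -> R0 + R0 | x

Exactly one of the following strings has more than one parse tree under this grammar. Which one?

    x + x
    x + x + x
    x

x + x: 1 tree
x + x + x: 2 trees
x: 1 tree

x + x + x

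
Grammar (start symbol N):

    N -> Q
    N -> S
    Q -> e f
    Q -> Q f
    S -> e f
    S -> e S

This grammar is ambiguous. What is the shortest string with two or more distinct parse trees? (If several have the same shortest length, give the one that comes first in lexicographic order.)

e f

length 2: e f has 2 parse trees

Two derivations of e f:
  N ⇒ Q ⇒ e f
  N ⇒ S ⇒ e f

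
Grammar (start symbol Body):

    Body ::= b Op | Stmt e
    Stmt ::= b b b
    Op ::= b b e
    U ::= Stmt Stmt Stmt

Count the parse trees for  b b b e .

2

Parse trees for b b b e:
  [Body b [Op b b e]]
  [Body [Stmt b b b] e]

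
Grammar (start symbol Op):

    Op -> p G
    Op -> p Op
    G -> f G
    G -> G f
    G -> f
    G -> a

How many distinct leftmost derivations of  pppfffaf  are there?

4

Parse trees for pppfffaf:
  [Op p [Op p [Op p [G f [G f [G f [G [G a] f]]]]]]]
  [Op p [Op p [Op p [G f [G f [G [G f [G a]] f]]]]]]
  [Op p [Op p [Op p [G f [G [G f [G f [G a]]] f]]]]]
  [Op p [Op p [Op p [G [G f [G f [G f [G a]]]] f]]]]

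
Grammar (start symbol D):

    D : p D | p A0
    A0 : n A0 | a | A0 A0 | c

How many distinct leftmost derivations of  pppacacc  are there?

14

Parse trees for pppacacc (showing first 6 of 14):
  [D p [D p [D p [A0 [A0 a] [A0 [A0 c] [A0 [A0 a] [A0 [A0 c] [A0 c]]]]]]]]
  [D p [D p [D p [A0 [A0 a] [A0 [A0 c] [A0 [A0 [A0 a] [A0 c]] [A0 c]]]]]]]
  [D p [D p [D p [A0 [A0 a] [A0 [A0 [A0 c] [A0 a]] [A0 [A0 c] [A0 c]]]]]]]
  [D p [D p [D p [A0 [A0 a] [A0 [A0 [A0 c] [A0 [A0 a] [A0 c]]] [A0 c]]]]]]
  [D p [D p [D p [A0 [A0 a] [A0 [A0 [A0 [A0 c] [A0 a]] [A0 c]] [A0 c]]]]]]
  [D p [D p [D p [A0 [A0 [A0 a] [A0 c]] [A0 [A0 a] [A0 [A0 c] [A0 c]]]]]]]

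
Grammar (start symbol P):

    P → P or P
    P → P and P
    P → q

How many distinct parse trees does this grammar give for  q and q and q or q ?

Parse trees for q and q and q or q:
  [P [P [P q] and [P [P q] and [P q]]] or [P q]]
  [P [P [P [P q] and [P q]] and [P q]] or [P q]]
  [P [P q] and [P [P [P q] and [P q]] or [P q]]]
  [P [P q] and [P [P q] and [P [P q] or [P q]]]]
  [P [P [P q] and [P q]] and [P [P q] or [P q]]]

5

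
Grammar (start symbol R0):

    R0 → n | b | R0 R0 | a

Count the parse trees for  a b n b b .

14

Parse trees for a b n b b (showing first 6 of 14):
  [R0 [R0 a] [R0 [R0 b] [R0 [R0 n] [R0 [R0 b] [R0 b]]]]]
  [R0 [R0 a] [R0 [R0 b] [R0 [R0 [R0 n] [R0 b]] [R0 b]]]]
  [R0 [R0 a] [R0 [R0 [R0 b] [R0 n]] [R0 [R0 b] [R0 b]]]]
  [R0 [R0 a] [R0 [R0 [R0 b] [R0 [R0 n] [R0 b]]] [R0 b]]]
  [R0 [R0 a] [R0 [R0 [R0 [R0 b] [R0 n]] [R0 b]] [R0 b]]]
  [R0 [R0 [R0 a] [R0 b]] [R0 [R0 n] [R0 [R0 b] [R0 b]]]]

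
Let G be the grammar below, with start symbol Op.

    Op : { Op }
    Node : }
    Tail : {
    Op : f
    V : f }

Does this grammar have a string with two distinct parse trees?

Unambiguous

Only Op is reachable from Op; ignoring the rest: Each string is a nest of matched brackets around a single atom. An opening bracket forces the recursive rule; an atom forces the base rule.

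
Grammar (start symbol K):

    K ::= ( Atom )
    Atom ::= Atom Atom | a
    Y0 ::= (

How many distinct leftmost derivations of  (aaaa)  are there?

Parse trees for (aaaa):
  [K ( [Atom [Atom a] [Atom [Atom a] [Atom [Atom a] [Atom a]]]] )]
  [K ( [Atom [Atom a] [Atom [Atom [Atom a] [Atom a]] [Atom a]]] )]
  [K ( [Atom [Atom [Atom a] [Atom a]] [Atom [Atom a] [Atom a]]] )]
  [K ( [Atom [Atom [Atom a] [Atom [Atom a] [Atom a]]] [Atom a]] )]
  [K ( [Atom [Atom [Atom [Atom a] [Atom a]] [Atom a]] [Atom a]] )]

5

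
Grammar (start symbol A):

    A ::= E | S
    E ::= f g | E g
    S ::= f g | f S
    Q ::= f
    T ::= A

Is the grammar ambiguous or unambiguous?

Ambiguous

Witness: f g

Derivation 1: A ⇒ E ⇒ f g
Derivation 2: A ⇒ S ⇒ f g

Two distinct leftmost derivations for the same string.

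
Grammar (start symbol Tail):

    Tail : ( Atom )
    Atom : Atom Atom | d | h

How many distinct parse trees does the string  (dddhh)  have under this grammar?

14

Parse trees for (dddhh) (showing first 6 of 14):
  [Tail ( [Atom [Atom d] [Atom [Atom d] [Atom [Atom d] [Atom [Atom h] [Atom h]]]]] )]
  [Tail ( [Atom [Atom d] [Atom [Atom d] [Atom [Atom [Atom d] [Atom h]] [Atom h]]]] )]
  [Tail ( [Atom [Atom d] [Atom [Atom [Atom d] [Atom d]] [Atom [Atom h] [Atom h]]]] )]
  [Tail ( [Atom [Atom d] [Atom [Atom [Atom d] [Atom [Atom d] [Atom h]]] [Atom h]]] )]
  [Tail ( [Atom [Atom d] [Atom [Atom [Atom [Atom d] [Atom d]] [Atom h]] [Atom h]]] )]
  [Tail ( [Atom [Atom [Atom d] [Atom d]] [Atom [Atom d] [Atom [Atom h] [Atom h]]]] )]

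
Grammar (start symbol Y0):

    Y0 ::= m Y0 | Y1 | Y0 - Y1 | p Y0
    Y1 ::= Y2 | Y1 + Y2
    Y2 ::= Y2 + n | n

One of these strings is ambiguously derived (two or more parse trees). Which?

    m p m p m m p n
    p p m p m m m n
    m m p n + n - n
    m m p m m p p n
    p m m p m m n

m p m p m m p n: 1 tree
p p m p m m m n: 1 tree
m m p n + n - n: 8 trees
m m p m m p p n: 1 tree
p m m p m m n: 1 tree

m m p n + n - n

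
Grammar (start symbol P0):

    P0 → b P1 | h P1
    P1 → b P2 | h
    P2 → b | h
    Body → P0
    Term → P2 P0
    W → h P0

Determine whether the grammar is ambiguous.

Unambiguous

Only P0, P1, P2 are reachable from P0; ignoring the rest: The reachable rules are right-linear with at most one rule per (nonterminal, next-terminal) pair. Each input token forces the next rule, so parsing is deterministic.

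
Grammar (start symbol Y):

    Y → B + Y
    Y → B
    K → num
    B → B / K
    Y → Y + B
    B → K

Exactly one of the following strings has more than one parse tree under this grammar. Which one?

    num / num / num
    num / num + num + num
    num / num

num / num + num + num

num / num / num: 1 tree
num / num + num + num: 4 trees
num / num: 1 tree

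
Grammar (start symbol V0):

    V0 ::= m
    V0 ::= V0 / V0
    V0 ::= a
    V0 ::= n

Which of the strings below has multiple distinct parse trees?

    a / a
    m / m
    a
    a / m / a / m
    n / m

a / m / a / m

a / a: 1 tree
m / m: 1 tree
a: 1 tree
a / m / a / m: 5 trees
n / m: 1 tree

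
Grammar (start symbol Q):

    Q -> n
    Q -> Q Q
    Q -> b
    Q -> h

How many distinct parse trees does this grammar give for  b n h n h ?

14

Parse trees for b n h n h (showing first 6 of 14):
  [Q [Q b] [Q [Q n] [Q [Q h] [Q [Q n] [Q h]]]]]
  [Q [Q b] [Q [Q n] [Q [Q [Q h] [Q n]] [Q h]]]]
  [Q [Q b] [Q [Q [Q n] [Q h]] [Q [Q n] [Q h]]]]
  [Q [Q b] [Q [Q [Q n] [Q [Q h] [Q n]]] [Q h]]]
  [Q [Q b] [Q [Q [Q [Q n] [Q h]] [Q n]] [Q h]]]
  [Q [Q [Q b] [Q n]] [Q [Q h] [Q [Q n] [Q h]]]]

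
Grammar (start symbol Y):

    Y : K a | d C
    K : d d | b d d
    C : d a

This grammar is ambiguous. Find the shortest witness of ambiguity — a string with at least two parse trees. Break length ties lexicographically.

length 3: d d a has 2 parse trees

Two derivations of d d a:
  Y ⇒ K a ⇒ d d a
  Y ⇒ d C ⇒ d d a

d d a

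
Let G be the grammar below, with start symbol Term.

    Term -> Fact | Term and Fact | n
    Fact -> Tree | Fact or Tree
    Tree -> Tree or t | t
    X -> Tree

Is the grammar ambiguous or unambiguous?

Ambiguous

Witness: t or t

Derivation 1: Term ⇒ Fact ⇒ Tree ⇒ Tree or t ⇒ t or t
Derivation 2: Term ⇒ Fact ⇒ Fact or Tree ⇒ Tree or Tree ⇒ t or Tree ⇒ t or t

Two distinct leftmost derivations for the same string.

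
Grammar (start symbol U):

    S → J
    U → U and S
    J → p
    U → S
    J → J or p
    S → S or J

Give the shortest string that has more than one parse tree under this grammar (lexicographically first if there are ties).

p or p

length 1: no string has ≥2 trees
length 3: p or p has 2 parse trees

Two derivations of p or p:
  U ⇒ S ⇒ J ⇒ J or p ⇒ p or p
  U ⇒ S ⇒ S or J ⇒ J or J ⇒ p or J ⇒ p or p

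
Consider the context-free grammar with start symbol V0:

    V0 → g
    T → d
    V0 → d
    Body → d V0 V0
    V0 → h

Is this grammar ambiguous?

Unambiguous

Only V0 is reachable from V0; ignoring the rest: Each reachable nonterminal has at most one production per leading terminal, and all productions are right-linear; the derivation is determined token-by-token.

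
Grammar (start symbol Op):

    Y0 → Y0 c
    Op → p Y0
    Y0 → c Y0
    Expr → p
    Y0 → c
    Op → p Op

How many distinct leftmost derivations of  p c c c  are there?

4

Parse trees for p c c c:
  [Op p [Y0 [Y0 [Y0 c] c] c]]
  [Op p [Y0 [Y0 c [Y0 c]] c]]
  [Op p [Y0 c [Y0 [Y0 c] c]]]
  [Op p [Y0 c [Y0 c [Y0 c]]]]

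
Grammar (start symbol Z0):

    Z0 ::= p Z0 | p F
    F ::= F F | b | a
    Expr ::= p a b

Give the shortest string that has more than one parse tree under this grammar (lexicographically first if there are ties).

length 2: no string has ≥2 trees
length 3: no string has ≥2 trees
length 4: p a a a has 2 parse trees

Two derivations of p a a a:
  Z0 ⇒ p F ⇒ p F F ⇒ p F F F ⇒ p a F F ⇒ p a a F ⇒ p a a a
  Z0 ⇒ p F ⇒ p F F ⇒ p a F ⇒ p a F F ⇒ p a a F ⇒ p a a a

p a a a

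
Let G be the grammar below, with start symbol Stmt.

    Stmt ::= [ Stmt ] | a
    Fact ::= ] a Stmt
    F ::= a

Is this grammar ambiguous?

Only Stmt is reachable from Stmt; ignoring the rest: L(Stmt) is { openⁿ atom closeⁿ : n ≥ 0 }. The bracket depth fixes n, and the derivation is forced at every step.

Unambiguous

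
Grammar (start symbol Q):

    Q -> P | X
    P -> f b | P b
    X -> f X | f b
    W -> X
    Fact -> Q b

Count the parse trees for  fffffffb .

Parse trees for fffffffb:
  [Q [X f [X f [X f [X f [X f [X f [X f b]]]]]]]]

1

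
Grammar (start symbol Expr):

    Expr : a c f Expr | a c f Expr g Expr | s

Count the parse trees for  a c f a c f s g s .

2

Parse trees for a c f a c f s g s:
  [Expr a c f [Expr a c f [Expr s] g [Expr s]]]
  [Expr a c f [Expr a c f [Expr s]] g [Expr s]]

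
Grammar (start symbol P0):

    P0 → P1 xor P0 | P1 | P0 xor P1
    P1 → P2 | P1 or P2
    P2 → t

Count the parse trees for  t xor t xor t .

Parse trees for t xor t xor t:
  [P0 [P1 [P2 t]] xor [P0 [P1 [P2 t]] xor [P0 [P1 [P2 t]]]]]
  [P0 [P1 [P2 t]] xor [P0 [P0 [P1 [P2 t]]] xor [P1 [P2 t]]]]
  [P0 [P0 [P1 [P2 t]] xor [P0 [P1 [P2 t]]]] xor [P1 [P2 t]]]
  [P0 [P0 [P0 [P1 [P2 t]]] xor [P1 [P2 t]]] xor [P1 [P2 t]]]

4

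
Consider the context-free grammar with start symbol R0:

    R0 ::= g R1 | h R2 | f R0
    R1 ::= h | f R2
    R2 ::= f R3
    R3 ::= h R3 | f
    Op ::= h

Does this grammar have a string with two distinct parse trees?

(Op is unreachable from R0, so its rules don't affect L(R0).) The reachable rules are right-linear with at most one rule per (nonterminal, next-terminal) pair. Each input token forces the next rule, so parsing is deterministic.

Unambiguous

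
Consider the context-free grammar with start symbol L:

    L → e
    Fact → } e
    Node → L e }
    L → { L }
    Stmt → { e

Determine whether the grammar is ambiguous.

Only L is reachable from L; ignoring the rest: L(L) is { openⁿ atom closeⁿ : n ≥ 0 }. The bracket depth fixes n, and the derivation is forced at every step.

Unambiguous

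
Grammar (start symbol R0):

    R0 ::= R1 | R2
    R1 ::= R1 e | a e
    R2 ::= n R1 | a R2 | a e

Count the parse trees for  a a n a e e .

1

Parse trees for a a n a e e:
  [R0 [R2 a [R2 a [R2 n [R1 [R1 a e] e]]]]]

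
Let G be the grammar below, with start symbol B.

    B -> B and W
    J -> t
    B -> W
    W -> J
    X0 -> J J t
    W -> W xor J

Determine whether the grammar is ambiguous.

Unambiguous

(X0 is unreachable from B, so its rules don't affect L(B).) B → B and W | W  ;  W → W xor J | J  — a left-associative chain with J at the bottom. Each string factors uniquely by precedence.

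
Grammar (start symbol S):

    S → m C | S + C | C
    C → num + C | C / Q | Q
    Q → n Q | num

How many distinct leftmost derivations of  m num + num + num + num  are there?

8

Parse trees for m num + num + num + num:
  [S m [C num + [C num + [C num + [C [Q num]]]]]]
  [S [S m [C [Q num]]] + [C num + [C num + [C [Q num]]]]]
  [S [S m [C num + [C [Q num]]]] + [C num + [C [Q num]]]]
  [S [S [S m [C [Q num]]] + [C [Q num]]] + [C num + [C [Q num]]]]
  [S [S m [C num + [C num + [C [Q num]]]]] + [C [Q num]]]
  [S [S [S m [C [Q num]]] + [C num + [C [Q num]]]] + [C [Q num]]]
  [S [S [S m [C num + [C [Q num]]]] + [C [Q num]]] + [C [Q num]]]
  [S [S [S [S m [C [Q num]]] + [C [Q num]]] + [C [Q num]]] + [C [Q num]]]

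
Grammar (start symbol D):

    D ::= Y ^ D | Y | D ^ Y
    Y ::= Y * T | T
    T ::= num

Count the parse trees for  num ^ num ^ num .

Parse trees for num ^ num ^ num:
  [D [Y [T num]] ^ [D [Y [T num]] ^ [D [Y [T num]]]]]
  [D [Y [T num]] ^ [D [D [Y [T num]]] ^ [Y [T num]]]]
  [D [D [Y [T num]] ^ [D [Y [T num]]]] ^ [Y [T num]]]
  [D [D [D [Y [T num]]] ^ [Y [T num]]] ^ [Y [T num]]]

4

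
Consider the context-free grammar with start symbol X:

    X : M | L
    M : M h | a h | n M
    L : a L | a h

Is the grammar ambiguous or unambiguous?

Witness: a h

Derivation 1: X ⇒ M ⇒ a h
Derivation 2: X ⇒ L ⇒ a h

Two distinct leftmost derivations for the same string.

Ambiguous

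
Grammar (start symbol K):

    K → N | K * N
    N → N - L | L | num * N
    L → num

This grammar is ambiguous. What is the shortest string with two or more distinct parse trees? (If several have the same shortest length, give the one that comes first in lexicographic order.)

length 1: no string has ≥2 trees
length 3: num * num has 2 parse trees

Two derivations of num * num:
  K ⇒ N ⇒ num * N ⇒ num * L ⇒ num * num
  K ⇒ K * N ⇒ N * N ⇒ L * N ⇒ num * N ⇒ num * L ⇒ num * num

num * num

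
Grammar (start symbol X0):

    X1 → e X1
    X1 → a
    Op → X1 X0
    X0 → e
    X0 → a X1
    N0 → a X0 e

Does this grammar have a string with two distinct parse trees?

Only X0, X1 are reachable from X0; ignoring the rest: Each reachable nonterminal has at most one production per leading terminal, and all productions are right-linear; the derivation is determined token-by-token.

Unambiguous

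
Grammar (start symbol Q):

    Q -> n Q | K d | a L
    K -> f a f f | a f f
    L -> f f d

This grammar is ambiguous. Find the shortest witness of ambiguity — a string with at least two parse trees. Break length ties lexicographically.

a f f d

length 4: a f f d has 2 parse trees

Two derivations of a f f d:
  Q ⇒ K d ⇒ a f f d
  Q ⇒ a L ⇒ a f f d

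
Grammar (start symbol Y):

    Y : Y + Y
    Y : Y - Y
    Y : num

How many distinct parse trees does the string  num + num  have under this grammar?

1

Parse trees for num + num:
  [Y [Y num] + [Y num]]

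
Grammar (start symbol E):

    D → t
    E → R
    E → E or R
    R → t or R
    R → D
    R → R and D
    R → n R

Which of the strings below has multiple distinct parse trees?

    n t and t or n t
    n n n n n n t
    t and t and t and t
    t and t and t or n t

n t and t or n t

n t and t or n t: 2 trees
n n n n n n t: 1 tree
t and t and t and t: 1 tree
t and t and t or n t: 1 tree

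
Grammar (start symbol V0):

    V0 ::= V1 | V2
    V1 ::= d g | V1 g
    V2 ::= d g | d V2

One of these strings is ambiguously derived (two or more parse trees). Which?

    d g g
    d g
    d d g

d g g: 1 tree
d g: 2 trees
d d g: 1 tree

d g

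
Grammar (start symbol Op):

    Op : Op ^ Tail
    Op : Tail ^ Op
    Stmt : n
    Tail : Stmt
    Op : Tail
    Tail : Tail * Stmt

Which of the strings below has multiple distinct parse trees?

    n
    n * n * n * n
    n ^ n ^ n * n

n: 1 tree
n * n * n * n: 1 tree
n ^ n ^ n * n: 4 trees

n ^ n ^ n * n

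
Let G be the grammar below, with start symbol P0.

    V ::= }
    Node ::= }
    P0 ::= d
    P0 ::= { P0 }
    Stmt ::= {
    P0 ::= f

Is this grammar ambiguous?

Unambiguous

Only P0 is reachable from P0; ignoring the rest: Each string is a nest of matched brackets around a single atom. An opening bracket forces the recursive rule; an atom forces the base rule.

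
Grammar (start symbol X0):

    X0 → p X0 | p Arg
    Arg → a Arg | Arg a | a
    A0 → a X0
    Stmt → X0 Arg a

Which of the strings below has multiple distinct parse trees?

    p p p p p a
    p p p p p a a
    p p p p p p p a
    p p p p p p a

p p p p p a a

p p p p p a: 1 tree
p p p p p a a: 2 trees
p p p p p p p a: 1 tree
p p p p p p a: 1 tree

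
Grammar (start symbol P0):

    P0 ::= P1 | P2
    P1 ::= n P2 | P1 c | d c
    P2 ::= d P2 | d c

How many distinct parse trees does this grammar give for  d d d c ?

1

Parse trees for d d d c:
  [P0 [P2 d [P2 d [P2 d c]]]]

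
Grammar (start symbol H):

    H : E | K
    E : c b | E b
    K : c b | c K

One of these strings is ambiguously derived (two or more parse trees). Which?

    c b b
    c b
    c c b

c b

c b b: 1 tree
c b: 2 trees
c c b: 1 tree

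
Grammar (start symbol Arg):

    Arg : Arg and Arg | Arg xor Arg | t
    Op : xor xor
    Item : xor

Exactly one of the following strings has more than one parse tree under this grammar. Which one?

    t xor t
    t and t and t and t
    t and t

t xor t: 1 tree
t and t and t and t: 5 trees
t and t: 1 tree

t and t and t and t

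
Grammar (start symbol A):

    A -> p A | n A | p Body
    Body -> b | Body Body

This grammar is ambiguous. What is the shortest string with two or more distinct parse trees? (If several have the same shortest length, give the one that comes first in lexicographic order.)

p b b b

length 2: no string has ≥2 trees
length 3: no string has ≥2 trees
length 4: p b b b has 2 parse trees

Two derivations of p b b b:
  A ⇒ p Body ⇒ p Body Body ⇒ p b Body ⇒ p b Body Body ⇒ p b b Body ⇒ p b b b
  A ⇒ p Body ⇒ p Body Body ⇒ p Body Body Body ⇒ p b Body Body ⇒ p b b Body ⇒ p b b b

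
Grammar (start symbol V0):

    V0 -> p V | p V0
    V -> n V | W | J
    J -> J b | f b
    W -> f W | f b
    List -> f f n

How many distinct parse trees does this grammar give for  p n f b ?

2

Parse trees for p n f b:
  [V0 p [V n [V [W f b]]]]
  [V0 p [V n [V [J f b]]]]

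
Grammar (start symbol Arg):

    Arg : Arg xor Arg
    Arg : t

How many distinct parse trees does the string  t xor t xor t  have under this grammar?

2

Parse trees for t xor t xor t:
  [Arg [Arg t] xor [Arg [Arg t] xor [Arg t]]]
  [Arg [Arg [Arg t] xor [Arg t]] xor [Arg t]]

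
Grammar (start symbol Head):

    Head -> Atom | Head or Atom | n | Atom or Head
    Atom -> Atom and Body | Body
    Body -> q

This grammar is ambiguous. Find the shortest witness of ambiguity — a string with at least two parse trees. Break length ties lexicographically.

q or q

length 1: no string has ≥2 trees
length 3: q or q has 2 parse trees

Two derivations of q or q:
  Head ⇒ Head or Atom ⇒ Atom or Atom ⇒ Body or Atom ⇒ q or Atom ⇒ q or Body ⇒ q or q
  Head ⇒ Atom or Head ⇒ Body or Head ⇒ q or Head ⇒ q or Atom ⇒ q or Body ⇒ q or q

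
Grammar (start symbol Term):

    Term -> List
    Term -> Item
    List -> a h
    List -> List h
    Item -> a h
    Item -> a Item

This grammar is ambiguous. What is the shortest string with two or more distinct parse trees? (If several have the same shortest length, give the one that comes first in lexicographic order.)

length 2: a h has 2 parse trees

Two derivations of a h:
  Term ⇒ List ⇒ a h
  Term ⇒ Item ⇒ a h

a h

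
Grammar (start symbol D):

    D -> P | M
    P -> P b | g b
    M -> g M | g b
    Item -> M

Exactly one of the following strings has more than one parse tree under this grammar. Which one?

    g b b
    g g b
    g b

g b

g b b: 1 tree
g g b: 1 tree
g b: 2 trees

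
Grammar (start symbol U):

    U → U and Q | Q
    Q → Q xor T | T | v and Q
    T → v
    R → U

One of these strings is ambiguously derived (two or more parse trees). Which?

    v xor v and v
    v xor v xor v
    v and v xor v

v xor v and v: 1 tree
v xor v xor v: 1 tree
v and v xor v: 3 trees

v and v xor v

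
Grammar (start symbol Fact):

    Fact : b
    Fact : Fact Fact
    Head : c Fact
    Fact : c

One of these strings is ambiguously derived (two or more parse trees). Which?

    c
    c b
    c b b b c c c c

c b b b c c c c

c: 1 tree
c b: 1 tree
c b b b c c c c: 429 trees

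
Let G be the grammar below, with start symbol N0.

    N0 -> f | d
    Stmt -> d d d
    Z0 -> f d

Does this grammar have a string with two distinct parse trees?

Unambiguous

Only N0 is reachable from N0; ignoring the rest: Each reachable nonterminal has at most one production per leading terminal, and all productions are right-linear; the derivation is determined token-by-token.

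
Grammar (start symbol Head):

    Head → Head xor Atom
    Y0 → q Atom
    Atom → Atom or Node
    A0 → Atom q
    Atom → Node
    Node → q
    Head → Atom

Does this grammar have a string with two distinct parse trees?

Unambiguous

Only Head, Atom, Node are reachable from Head; ignoring the rest: Head → Head xor Atom | Atom  ;  Atom → Atom or Node | Node  — a left-associative chain with Node at the bottom. Each string factors uniquely by precedence.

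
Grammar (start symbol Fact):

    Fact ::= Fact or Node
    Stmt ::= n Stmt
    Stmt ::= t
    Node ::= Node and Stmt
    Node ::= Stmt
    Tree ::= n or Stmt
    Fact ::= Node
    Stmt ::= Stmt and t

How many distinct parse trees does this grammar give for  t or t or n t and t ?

Parse trees for t or t or n t and t:
  [Fact [Fact [Fact [Node [Stmt t]]] or [Node [Stmt t]]] or [Node [Node [Stmt n [Stmt t]]] and [Stmt t]]]
  [Fact [Fact [Fact [Node [Stmt t]]] or [Node [Stmt t]]] or [Node [Stmt n [Stmt [Stmt t] and t]]]]
  [Fact [Fact [Fact [Node [Stmt t]]] or [Node [Stmt t]]] or [Node [Stmt [Stmt n [Stmt t]] and t]]]

3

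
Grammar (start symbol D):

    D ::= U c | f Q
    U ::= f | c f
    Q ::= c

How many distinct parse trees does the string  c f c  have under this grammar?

Parse trees for c f c:
  [D [U c f] c]

1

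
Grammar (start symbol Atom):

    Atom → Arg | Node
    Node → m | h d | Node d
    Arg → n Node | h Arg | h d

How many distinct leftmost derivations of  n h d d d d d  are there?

Parse trees for n h d d d d d:
  [Atom [Arg n [Node [Node [Node [Node [Node h d] d] d] d] d]]]

1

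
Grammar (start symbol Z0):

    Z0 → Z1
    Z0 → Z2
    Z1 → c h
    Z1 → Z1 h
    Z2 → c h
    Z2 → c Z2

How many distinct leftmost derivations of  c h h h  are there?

Parse trees for c h h h:
  [Z0 [Z1 [Z1 [Z1 c h] h] h]]

1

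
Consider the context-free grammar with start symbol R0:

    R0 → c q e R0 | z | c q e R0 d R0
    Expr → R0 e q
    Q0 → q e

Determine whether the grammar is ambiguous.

Witness: c q e c q e z d z

Derivation 1: R0 ⇒ c q e R0 ⇒ c q e c q e R0 d R0 ⇒ c q e c q e z d R0 ⇒ c q e c q e z d z
Derivation 2: R0 ⇒ c q e R0 d R0 ⇒ c q e c q e R0 d R0 ⇒ c q e c q e z d R0 ⇒ c q e c q e z d z

Two distinct leftmost derivations for the same string.

Ambiguous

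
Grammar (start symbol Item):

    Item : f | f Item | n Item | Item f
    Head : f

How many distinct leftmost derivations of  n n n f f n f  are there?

Parse trees for n n n f f n f:
  [Item n [Item n [Item n [Item f [Item f [Item n [Item f]]]]]]]

1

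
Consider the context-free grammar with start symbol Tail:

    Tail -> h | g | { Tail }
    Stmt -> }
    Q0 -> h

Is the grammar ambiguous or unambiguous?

Unambiguous

Only Tail is reachable from Tail; ignoring the rest: L(Tail) is { openⁿ atom closeⁿ : n ≥ 0 }. The bracket depth fixes n, and the derivation is forced at every step.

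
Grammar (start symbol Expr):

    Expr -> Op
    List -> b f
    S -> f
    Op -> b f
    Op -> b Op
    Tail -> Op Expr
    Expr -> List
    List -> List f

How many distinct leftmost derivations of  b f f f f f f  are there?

1

Parse trees for b f f f f f f:
  [Expr [List [List [List [List [List [List b f] f] f] f] f] f]]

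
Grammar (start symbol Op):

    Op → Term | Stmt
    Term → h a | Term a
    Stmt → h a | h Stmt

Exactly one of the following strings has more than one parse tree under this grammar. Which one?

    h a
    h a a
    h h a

h a

h a: 2 trees
h a a: 1 tree
h h a: 1 tree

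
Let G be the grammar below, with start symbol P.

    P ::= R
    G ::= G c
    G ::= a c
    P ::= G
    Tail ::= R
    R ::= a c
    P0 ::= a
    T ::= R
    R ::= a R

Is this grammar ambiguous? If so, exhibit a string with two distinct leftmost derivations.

Ambiguous

Witness: a c

Derivation 1: P ⇒ R ⇒ a c
Derivation 2: P ⇒ G ⇒ a c

Two distinct leftmost derivations for the same string.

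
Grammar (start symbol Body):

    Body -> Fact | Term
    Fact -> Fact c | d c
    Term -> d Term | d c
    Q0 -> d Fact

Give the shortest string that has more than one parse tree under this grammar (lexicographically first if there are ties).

d c

length 2: d c has 2 parse trees

Two derivations of d c:
  Body ⇒ Fact ⇒ d c
  Body ⇒ Term ⇒ d c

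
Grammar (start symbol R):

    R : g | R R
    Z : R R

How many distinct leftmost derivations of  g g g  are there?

Parse trees for g g g:
  [R [R g] [R [R g] [R g]]]
  [R [R [R g] [R g]] [R g]]

2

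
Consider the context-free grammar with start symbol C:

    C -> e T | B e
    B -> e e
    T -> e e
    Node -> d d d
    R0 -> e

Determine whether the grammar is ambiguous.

Witness: e e e

Derivation 1: C ⇒ e T ⇒ e e e
Derivation 2: C ⇒ B e ⇒ e e e

Two distinct leftmost derivations for the same string.

Ambiguous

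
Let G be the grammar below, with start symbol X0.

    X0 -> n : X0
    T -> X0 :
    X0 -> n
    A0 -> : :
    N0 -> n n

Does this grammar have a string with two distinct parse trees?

(A0, T, N0 are unreachable from X0, so their rules don't affect L(X0).) Right-recursive list with a separator: after each atom, whether the separator follows determines the rule. One parse per string.

Unambiguous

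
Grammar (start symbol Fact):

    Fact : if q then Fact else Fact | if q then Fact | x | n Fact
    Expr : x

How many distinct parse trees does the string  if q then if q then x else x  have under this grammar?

Parse trees for if q then if q then x else x:
  [Fact if q then [Fact if q then [Fact x]] else [Fact x]]
  [Fact if q then [Fact if q then [Fact x] else [Fact x]]]

2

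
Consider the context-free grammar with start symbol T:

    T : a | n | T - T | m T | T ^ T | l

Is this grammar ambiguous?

Witness: m a - a

Derivation 1: T ⇒ T - T ⇒ m T - T ⇒ m a - T ⇒ m a - a
Derivation 2: T ⇒ m T ⇒ m T - T ⇒ m a - T ⇒ m a - a

Two distinct leftmost derivations for the same string.

Ambiguous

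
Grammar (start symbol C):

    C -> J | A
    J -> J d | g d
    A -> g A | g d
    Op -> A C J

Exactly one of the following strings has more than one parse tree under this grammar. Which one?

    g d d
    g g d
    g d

g d

g d d: 1 tree
g g d: 1 tree
g d: 2 trees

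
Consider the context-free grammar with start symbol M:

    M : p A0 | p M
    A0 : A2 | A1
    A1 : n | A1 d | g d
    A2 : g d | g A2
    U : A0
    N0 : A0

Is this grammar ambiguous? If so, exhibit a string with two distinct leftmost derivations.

Ambiguous

Witness: p g d

Derivation 1: M ⇒ p A0 ⇒ p A2 ⇒ p g d
Derivation 2: M ⇒ p A0 ⇒ p A1 ⇒ p g d

Two distinct leftmost derivations for the same string.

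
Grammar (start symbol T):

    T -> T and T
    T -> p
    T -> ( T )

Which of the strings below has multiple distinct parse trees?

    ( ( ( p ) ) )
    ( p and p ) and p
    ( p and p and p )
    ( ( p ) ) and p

( ( ( p ) ) ): 1 tree
( p and p ) and p: 1 tree
( p and p and p ): 2 trees
( ( p ) ) and p: 1 tree

( p and p and p )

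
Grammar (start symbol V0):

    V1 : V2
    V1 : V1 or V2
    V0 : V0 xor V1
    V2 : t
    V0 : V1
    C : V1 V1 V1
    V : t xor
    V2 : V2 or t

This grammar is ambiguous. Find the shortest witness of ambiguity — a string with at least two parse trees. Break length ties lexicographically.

length 1: no string has ≥2 trees
length 3: t or t has 2 parse trees

Two derivations of t or t:
  V0 ⇒ V1 ⇒ V2 ⇒ V2 or t ⇒ t or t
  V0 ⇒ V1 ⇒ V1 or V2 ⇒ V2 or V2 ⇒ t or V2 ⇒ t or t

t or t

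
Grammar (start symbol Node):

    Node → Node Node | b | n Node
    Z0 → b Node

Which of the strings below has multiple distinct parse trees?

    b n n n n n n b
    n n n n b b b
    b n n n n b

n n n n b b b

b n n n n n n b: 1 tree
n n n n b b b: 20 trees
b n n n n b: 1 tree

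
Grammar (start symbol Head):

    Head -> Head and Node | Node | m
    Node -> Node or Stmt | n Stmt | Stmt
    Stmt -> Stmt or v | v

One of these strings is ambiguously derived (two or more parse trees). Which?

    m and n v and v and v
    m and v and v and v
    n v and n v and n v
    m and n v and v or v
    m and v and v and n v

m and n v and v and v: 1 tree
m and v and v and v: 1 tree
n v and n v and n v: 1 tree
m and n v and v or v: 2 trees
m and v and v and n v: 1 tree

m and n v and v or v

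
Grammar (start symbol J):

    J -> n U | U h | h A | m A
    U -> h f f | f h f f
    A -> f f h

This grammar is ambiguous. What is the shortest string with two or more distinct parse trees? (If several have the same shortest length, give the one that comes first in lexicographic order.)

length 4: h f f h has 2 parse trees

Two derivations of h f f h:
  J ⇒ U h ⇒ h f f h
  J ⇒ h A ⇒ h f f h

h f f h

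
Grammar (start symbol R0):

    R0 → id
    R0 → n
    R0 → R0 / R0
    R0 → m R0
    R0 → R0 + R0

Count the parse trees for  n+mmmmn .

Parse trees for n+mmmmn:
  [R0 [R0 n] + [R0 m [R0 m [R0 m [R0 m [R0 n]]]]]]

1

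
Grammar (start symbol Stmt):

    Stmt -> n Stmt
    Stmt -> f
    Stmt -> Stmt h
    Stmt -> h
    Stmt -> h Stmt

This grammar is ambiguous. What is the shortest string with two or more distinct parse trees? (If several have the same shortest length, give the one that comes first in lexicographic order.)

h h

length 1: no string has ≥2 trees
length 2: h h has 2 parse trees

Two derivations of h h:
  Stmt ⇒ Stmt h ⇒ h h
  Stmt ⇒ h Stmt ⇒ h h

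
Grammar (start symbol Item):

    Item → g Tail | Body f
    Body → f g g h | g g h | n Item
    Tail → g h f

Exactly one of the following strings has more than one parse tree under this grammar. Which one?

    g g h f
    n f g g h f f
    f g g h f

g g h f

g g h f: 2 trees
n f g g h f f: 1 tree
f g g h f: 1 tree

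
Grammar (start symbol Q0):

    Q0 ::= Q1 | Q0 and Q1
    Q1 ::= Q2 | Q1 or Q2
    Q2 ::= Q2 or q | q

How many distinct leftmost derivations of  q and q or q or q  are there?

Parse trees for q and q or q or q:
  [Q0 [Q0 [Q1 [Q2 q]]] and [Q1 [Q2 [Q2 [Q2 q] or q] or q]]]
  [Q0 [Q0 [Q1 [Q2 q]]] and [Q1 [Q1 [Q2 q]] or [Q2 [Q2 q] or q]]]
  [Q0 [Q0 [Q1 [Q2 q]]] and [Q1 [Q1 [Q2 [Q2 q] or q]] or [Q2 q]]]
  [Q0 [Q0 [Q1 [Q2 q]]] and [Q1 [Q1 [Q1 [Q2 q]] or [Q2 q]] or [Q2 q]]]

4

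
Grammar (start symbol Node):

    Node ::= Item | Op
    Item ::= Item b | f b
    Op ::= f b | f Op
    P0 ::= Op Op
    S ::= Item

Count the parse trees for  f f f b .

Parse trees for f f f b:
  [Node [Op f [Op f [Op f b]]]]

1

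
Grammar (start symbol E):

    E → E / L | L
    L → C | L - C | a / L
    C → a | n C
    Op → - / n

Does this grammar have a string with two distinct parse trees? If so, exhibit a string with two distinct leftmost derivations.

Ambiguous

Witness: a / a

Derivation 1: E ⇒ E / L ⇒ L / L ⇒ C / L ⇒ a / L ⇒ a / C ⇒ a / a
Derivation 2: E ⇒ L ⇒ a / L ⇒ a / C ⇒ a / a

Two distinct leftmost derivations for the same string.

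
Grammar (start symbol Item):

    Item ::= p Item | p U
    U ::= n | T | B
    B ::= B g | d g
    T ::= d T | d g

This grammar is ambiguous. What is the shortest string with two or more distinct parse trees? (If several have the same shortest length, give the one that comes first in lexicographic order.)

p d g

length 2: no string has ≥2 trees
length 3: p d g has 2 parse trees

Two derivations of p d g:
  Item ⇒ p U ⇒ p T ⇒ p d g
  Item ⇒ p U ⇒ p B ⇒ p d g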